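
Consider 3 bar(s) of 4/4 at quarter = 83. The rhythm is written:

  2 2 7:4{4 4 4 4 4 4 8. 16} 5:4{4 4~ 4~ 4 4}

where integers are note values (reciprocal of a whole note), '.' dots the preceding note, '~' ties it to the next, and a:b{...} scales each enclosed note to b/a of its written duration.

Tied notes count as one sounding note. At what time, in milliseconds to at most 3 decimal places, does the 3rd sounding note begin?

1. 0.0ms @ 0 + 1445.783ms (2)
2. 1445.783ms @ 2 + 1445.783ms (2)
3. 2891.566ms @ 4 + 413.081ms (4/7)
4. 3304.647ms @ 32/7 + 413.081ms (4/7)
5. 3717.728ms @ 36/7 + 413.081ms (4/7)
6. 4130.809ms @ 40/7 + 413.081ms (4/7)
7. 4543.89ms @ 44/7 + 413.081ms (4/7)
8. 4956.971ms @ 48/7 + 413.081ms (4/7)
9. 5370.052ms @ 52/7 + 309.811ms (3/7)
10. 5679.862ms @ 55/7 + 103.27ms (1/7)
11. 5783.133ms @ 8 + 578.313ms (4/5)
12. 6361.446ms @ 44/5 + 1734.94ms (12/5)
13. 8096.386ms @ 56/5 + 578.313ms (4/5)

note 3 onset = 4b = 2891.566ms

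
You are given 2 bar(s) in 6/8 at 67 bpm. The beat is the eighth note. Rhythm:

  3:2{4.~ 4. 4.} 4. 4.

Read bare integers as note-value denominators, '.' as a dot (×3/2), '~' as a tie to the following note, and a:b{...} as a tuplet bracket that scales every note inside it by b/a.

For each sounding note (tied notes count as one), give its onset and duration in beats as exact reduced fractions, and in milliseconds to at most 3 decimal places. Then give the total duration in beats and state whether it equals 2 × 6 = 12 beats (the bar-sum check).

1) 0.0ms=0b +3582.09ms=4b
2) 3582.09ms=4b +1791.045ms=2b
3) 5373.134ms=6b +2686.567ms=3b
4) 8059.701ms=9b +2686.567ms=3b
Σ=12b of 12 (67bpm 6/8) — PASS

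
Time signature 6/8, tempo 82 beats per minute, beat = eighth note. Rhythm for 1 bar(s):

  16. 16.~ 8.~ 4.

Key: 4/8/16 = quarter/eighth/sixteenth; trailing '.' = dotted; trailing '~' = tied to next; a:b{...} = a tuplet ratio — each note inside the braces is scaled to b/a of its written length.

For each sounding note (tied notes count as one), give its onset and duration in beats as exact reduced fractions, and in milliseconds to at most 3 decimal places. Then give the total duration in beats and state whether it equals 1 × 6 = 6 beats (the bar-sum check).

1) 0.0ms=0b +548.78ms=3/4b
2) 548.78ms=3/4b +3841.463ms=21/4b
Σ=6b of 6 (82bpm 6/8) — PASS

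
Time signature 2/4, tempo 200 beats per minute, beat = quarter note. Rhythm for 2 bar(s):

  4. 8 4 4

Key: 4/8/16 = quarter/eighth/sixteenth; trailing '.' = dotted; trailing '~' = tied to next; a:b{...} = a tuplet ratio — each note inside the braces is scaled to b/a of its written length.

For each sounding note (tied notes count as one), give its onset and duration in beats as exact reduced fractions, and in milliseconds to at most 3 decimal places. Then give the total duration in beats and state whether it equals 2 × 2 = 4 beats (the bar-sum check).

1) 0.0ms=0b +450.0ms=3/2b
2) 450.0ms=3/2b +150.0ms=1/2b
3) 600.0ms=2b +300.0ms=1b
4) 900.0ms=3b +300.0ms=1b
Σ=4b of 4 (200bpm 2/4) — PASS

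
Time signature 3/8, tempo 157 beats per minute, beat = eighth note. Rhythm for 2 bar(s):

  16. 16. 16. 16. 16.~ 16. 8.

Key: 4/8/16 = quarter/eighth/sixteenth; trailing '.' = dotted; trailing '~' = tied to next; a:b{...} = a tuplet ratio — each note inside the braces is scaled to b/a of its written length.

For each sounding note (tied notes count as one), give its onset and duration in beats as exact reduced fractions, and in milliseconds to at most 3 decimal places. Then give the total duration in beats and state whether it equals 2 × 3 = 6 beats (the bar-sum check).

1) 0.0ms=0b +286.624ms=3/4b
2) 286.624ms=3/4b +286.624ms=3/4b
3) 573.248ms=3/2b +286.624ms=3/4b
4) 859.873ms=9/4b +286.624ms=3/4b
5) 1146.497ms=3b +573.248ms=3/2b
6) 1719.745ms=9/2b +573.248ms=3/2b
Σ=6b of 6 (157bpm 3/8) — PASS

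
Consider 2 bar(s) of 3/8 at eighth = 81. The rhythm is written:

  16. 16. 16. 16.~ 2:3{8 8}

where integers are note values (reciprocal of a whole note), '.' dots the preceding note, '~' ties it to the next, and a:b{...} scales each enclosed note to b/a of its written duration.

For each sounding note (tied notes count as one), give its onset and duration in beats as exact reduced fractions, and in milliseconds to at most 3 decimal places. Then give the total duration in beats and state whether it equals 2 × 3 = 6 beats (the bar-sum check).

1) 0.0ms=0b +555.556ms=3/4b
2) 555.556ms=3/4b +555.556ms=3/4b
3) 1111.111ms=3/2b +555.556ms=3/4b
4) 1666.667ms=9/4b +1666.667ms=9/4b
5) 3333.333ms=9/2b +1111.111ms=3/2b
Σ=6b of 6 (81bpm 3/8) — PASS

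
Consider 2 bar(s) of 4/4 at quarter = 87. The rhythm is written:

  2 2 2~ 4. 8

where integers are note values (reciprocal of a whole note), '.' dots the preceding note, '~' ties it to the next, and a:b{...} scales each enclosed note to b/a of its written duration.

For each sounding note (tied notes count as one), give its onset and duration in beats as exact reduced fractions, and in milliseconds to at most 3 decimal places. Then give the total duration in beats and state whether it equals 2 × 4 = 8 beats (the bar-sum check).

1) 0.0ms=0b +1379.31ms=2b
2) 1379.31ms=2b +1379.31ms=2b
3) 2758.621ms=4b +2413.793ms=7/2b
4) 5172.414ms=15/2b +344.828ms=1/2b
Σ=8b of 8 (87bpm 4/4) — PASS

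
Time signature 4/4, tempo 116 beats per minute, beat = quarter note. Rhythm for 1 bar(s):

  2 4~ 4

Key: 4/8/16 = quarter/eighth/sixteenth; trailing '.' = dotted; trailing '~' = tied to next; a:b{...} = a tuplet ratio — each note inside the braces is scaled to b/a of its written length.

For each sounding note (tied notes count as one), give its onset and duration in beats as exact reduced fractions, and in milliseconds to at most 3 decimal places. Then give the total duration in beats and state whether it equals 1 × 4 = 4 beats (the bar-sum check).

1) 0.0ms=0b +1034.483ms=2b
2) 1034.483ms=2b +1034.483ms=2b
Σ=4b of 4 (116bpm 4/4) — PASS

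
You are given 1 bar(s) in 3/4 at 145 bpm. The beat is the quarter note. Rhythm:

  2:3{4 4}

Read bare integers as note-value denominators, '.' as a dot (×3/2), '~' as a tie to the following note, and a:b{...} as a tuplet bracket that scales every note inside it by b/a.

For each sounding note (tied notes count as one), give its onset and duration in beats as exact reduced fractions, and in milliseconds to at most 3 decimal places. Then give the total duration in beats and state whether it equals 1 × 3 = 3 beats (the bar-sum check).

1) 0.0ms=0b +620.69ms=3/2b
2) 620.69ms=3/2b +620.69ms=3/2b
Σ=3b of 3 (145bpm 3/4) — PASS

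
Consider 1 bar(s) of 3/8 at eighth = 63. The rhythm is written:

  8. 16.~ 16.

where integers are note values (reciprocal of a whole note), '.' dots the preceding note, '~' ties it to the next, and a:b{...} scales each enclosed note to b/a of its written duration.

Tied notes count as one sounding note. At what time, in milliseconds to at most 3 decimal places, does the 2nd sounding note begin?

1. 0.0ms @ 0 + 1428.571ms (3/2)
2. 1428.571ms @ 3/2 + 1428.571ms (3/2)

note 2 onset = 3/2b = 1428.571ms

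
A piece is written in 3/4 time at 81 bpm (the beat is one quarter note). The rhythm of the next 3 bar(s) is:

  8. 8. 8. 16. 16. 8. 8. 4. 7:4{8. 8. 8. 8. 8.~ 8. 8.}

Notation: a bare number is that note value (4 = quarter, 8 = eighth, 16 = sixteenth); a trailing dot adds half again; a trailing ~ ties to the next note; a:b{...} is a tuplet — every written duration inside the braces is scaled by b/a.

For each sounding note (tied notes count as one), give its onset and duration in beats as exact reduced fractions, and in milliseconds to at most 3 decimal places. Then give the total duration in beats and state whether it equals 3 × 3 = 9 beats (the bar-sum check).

1) 0.0ms=0b +555.556ms=3/4b
2) 555.556ms=3/4b +555.556ms=3/4b
3) 1111.111ms=3/2b +555.556ms=3/4b
4) 1666.667ms=9/4b +277.778ms=3/8b
5) 1944.444ms=21/8b +277.778ms=3/8b
6) 2222.222ms=3b +555.556ms=3/4b
7) 2777.778ms=15/4b +555.556ms=3/4b
8) 3333.333ms=9/2b +1111.111ms=3/2b
9) 4444.444ms=6b +317.46ms=3/7b
10) 4761.905ms=45/7b +317.46ms=3/7b
11) 5079.365ms=48/7b +317.46ms=3/7b
12) 5396.825ms=51/7b +317.46ms=3/7b
13) 5714.286ms=54/7b +634.921ms=6/7b
14) 6349.206ms=60/7b +317.46ms=3/7b
Σ=9b of 9 (81bpm 3/4) — PASS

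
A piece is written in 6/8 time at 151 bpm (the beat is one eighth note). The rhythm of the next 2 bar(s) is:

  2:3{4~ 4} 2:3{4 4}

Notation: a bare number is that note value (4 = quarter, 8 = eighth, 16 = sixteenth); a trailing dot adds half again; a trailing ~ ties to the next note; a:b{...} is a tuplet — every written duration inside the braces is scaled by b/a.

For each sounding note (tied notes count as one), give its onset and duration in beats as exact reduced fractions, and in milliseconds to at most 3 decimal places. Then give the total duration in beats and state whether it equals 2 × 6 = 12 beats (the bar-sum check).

1) 0.0ms=0b +2384.106ms=6b
2) 2384.106ms=6b +1192.053ms=3b
3) 3576.159ms=9b +1192.053ms=3b
Σ=12b of 12 (151bpm 6/8) — PASS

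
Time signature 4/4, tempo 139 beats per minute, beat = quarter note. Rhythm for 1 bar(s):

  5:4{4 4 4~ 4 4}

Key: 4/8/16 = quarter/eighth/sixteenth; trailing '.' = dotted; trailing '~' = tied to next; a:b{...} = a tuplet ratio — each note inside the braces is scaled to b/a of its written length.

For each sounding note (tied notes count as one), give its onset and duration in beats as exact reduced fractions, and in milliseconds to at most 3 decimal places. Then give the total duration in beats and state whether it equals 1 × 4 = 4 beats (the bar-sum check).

1) 0.0ms=0b +345.324ms=4/5b
2) 345.324ms=4/5b +345.324ms=4/5b
3) 690.647ms=8/5b +690.647ms=8/5b
4) 1381.295ms=16/5b +345.324ms=4/5b
Σ=4b of 4 (139bpm 4/4) — PASS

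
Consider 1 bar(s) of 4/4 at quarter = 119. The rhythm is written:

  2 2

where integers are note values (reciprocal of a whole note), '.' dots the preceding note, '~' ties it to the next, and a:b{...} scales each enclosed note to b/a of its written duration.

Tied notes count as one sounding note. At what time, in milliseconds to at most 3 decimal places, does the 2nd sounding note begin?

1. 0.0ms @ 0 + 1008.403ms (2)
2. 1008.403ms @ 2 + 1008.403ms (2)

note 2 onset = 2b = 1008.403ms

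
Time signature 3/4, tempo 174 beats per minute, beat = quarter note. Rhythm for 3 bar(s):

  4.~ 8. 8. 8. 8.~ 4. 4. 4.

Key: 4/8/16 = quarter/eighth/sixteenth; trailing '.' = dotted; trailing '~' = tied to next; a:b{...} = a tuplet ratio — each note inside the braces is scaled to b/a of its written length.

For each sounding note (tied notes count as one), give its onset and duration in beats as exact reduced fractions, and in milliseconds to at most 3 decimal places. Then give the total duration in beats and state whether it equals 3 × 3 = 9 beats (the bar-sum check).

1) 0.0ms=0b +775.862ms=9/4b
2) 775.862ms=9/4b +258.621ms=3/4b
3) 1034.483ms=3b +258.621ms=3/4b
4) 1293.103ms=15/4b +775.862ms=9/4b
5) 2068.966ms=6b +517.241ms=3/2b
6) 2586.207ms=15/2b +517.241ms=3/2b
Σ=9b of 9 (174bpm 3/4) — PASS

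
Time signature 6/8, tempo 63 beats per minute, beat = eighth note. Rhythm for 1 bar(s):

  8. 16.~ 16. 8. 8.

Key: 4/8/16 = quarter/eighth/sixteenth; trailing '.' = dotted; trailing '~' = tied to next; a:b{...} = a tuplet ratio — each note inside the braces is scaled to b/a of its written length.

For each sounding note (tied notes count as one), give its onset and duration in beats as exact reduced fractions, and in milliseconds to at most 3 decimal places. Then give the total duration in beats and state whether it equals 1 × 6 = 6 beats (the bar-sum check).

1) 0.0ms=0b +1428.571ms=3/2b
2) 1428.571ms=3/2b +1428.571ms=3/2b
3) 2857.143ms=3b +1428.571ms=3/2b
4) 4285.714ms=9/2b +1428.571ms=3/2b
Σ=6b of 6 (63bpm 6/8) — PASS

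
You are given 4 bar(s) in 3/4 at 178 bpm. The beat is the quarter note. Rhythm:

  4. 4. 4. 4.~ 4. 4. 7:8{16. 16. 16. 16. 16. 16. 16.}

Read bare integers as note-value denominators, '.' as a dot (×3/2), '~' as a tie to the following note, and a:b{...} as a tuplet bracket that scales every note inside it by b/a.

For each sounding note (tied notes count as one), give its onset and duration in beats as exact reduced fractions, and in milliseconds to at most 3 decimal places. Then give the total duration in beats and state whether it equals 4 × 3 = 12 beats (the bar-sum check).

1) 0.0ms=0b +505.618ms=3/2b
2) 505.618ms=3/2b +505.618ms=3/2b
3) 1011.236ms=3b +505.618ms=3/2b
4) 1516.854ms=9/2b +1011.236ms=3b
5) 2528.09ms=15/2b +505.618ms=3/2b
6) 3033.708ms=9b +144.462ms=3/7b
7) 3178.17ms=66/7b +144.462ms=3/7b
8) 3322.632ms=69/7b +144.462ms=3/7b
9) 3467.095ms=72/7b +144.462ms=3/7b
10) 3611.557ms=75/7b +144.462ms=3/7b
11) 3756.019ms=78/7b +144.462ms=3/7b
12) 3900.482ms=81/7b +144.462ms=3/7b
Σ=12b of 12 (178bpm 3/4) — PASS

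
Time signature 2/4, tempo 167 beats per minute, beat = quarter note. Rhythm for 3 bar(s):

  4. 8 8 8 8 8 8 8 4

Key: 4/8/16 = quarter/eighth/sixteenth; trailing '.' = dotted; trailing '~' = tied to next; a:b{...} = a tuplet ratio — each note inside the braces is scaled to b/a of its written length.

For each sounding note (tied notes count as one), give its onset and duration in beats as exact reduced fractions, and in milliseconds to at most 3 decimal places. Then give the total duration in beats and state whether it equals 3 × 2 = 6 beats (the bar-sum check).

1) 0.0ms=0b +538.922ms=3/2b
2) 538.922ms=3/2b +179.641ms=1/2b
3) 718.563ms=2b +179.641ms=1/2b
4) 898.204ms=5/2b +179.641ms=1/2b
5) 1077.844ms=3b +179.641ms=1/2b
6) 1257.485ms=7/2b +179.641ms=1/2b
7) 1437.126ms=4b +179.641ms=1/2b
8) 1616.766ms=9/2b +179.641ms=1/2b
9) 1796.407ms=5b +359.281ms=1b
Σ=6b of 6 (167bpm 2/4) — PASS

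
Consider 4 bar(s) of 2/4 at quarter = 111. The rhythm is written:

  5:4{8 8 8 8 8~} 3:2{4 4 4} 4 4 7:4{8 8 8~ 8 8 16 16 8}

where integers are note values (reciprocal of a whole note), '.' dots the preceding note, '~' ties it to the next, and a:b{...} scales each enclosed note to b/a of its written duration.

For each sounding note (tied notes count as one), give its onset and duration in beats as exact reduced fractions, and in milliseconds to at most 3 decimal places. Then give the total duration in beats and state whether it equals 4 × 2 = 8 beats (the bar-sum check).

1) 0.0ms=0b +216.216ms=2/5b
2) 216.216ms=2/5b +216.216ms=2/5b
3) 432.432ms=4/5b +216.216ms=2/5b
4) 648.649ms=6/5b +216.216ms=2/5b
5) 864.865ms=8/5b +576.577ms=16/15b
6) 1441.441ms=8/3b +360.36ms=2/3b
7) 1801.802ms=10/3b +360.36ms=2/3b
8) 2162.162ms=4b +540.541ms=1b
9) 2702.703ms=5b +540.541ms=1b
10) 3243.243ms=6b +154.44ms=2/7b
11) 3397.683ms=44/7b +154.44ms=2/7b
12) 3552.124ms=46/7b +308.88ms=4/7b
13) 3861.004ms=50/7b +154.44ms=2/7b
14) 4015.444ms=52/7b +77.22ms=1/7b
15) 4092.664ms=53/7b +77.22ms=1/7b
16) 4169.884ms=54/7b +154.44ms=2/7b
Σ=8b of 8 (111bpm 2/4) — PASS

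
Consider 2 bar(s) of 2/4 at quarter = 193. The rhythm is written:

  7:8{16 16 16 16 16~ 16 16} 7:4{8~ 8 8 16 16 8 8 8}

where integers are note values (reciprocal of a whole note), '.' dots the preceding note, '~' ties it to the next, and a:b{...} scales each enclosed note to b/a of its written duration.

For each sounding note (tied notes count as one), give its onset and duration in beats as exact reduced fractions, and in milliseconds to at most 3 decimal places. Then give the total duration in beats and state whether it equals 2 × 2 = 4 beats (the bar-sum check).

1) 0.0ms=0b +88.823ms=2/7b
2) 88.823ms=2/7b +88.823ms=2/7b
3) 177.646ms=4/7b +88.823ms=2/7b
4) 266.469ms=6/7b +88.823ms=2/7b
5) 355.292ms=8/7b +177.646ms=4/7b
6) 532.939ms=12/7b +88.823ms=2/7b
7) 621.762ms=2b +177.646ms=4/7b
8) 799.408ms=18/7b +88.823ms=2/7b
9) 888.231ms=20/7b +44.412ms=1/7b
10) 932.642ms=3b +44.412ms=1/7b
11) 977.054ms=22/7b +88.823ms=2/7b
12) 1065.877ms=24/7b +88.823ms=2/7b
13) 1154.7ms=26/7b +88.823ms=2/7b
Σ=4b of 4 (193bpm 2/4) — PASS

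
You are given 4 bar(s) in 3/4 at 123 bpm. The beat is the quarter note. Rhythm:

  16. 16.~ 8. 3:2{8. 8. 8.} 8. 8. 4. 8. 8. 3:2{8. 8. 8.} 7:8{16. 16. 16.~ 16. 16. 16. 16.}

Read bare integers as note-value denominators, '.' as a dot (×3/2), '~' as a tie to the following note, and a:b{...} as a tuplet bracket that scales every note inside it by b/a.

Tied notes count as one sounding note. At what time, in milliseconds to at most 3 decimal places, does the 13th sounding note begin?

1. 0.0ms @ 0 + 182.927ms (3/8)
2. 182.927ms @ 3/8 + 548.78ms (9/8)
3. 731.707ms @ 3/2 + 243.902ms (1/2)
4. 975.61ms @ 2 + 243.902ms (1/2)
5. 1219.512ms @ 5/2 + 243.902ms (1/2)
6. 1463.415ms @ 3 + 365.854ms (3/4)
7. 1829.268ms @ 15/4 + 365.854ms (3/4)
8. 2195.122ms @ 9/2 + 731.707ms (3/2)
9. 2926.829ms @ 6 + 365.854ms (3/4)
10. 3292.683ms @ 27/4 + 365.854ms (3/4)
11. 3658.537ms @ 15/2 + 243.902ms (1/2)
12. 3902.439ms @ 8 + 243.902ms (1/2)
13. 4146.341ms @ 17/2 + 243.902ms (1/2)
14. 4390.244ms @ 9 + 209.059ms (3/7)
15. 4599.303ms @ 66/7 + 209.059ms (3/7)
16. 4808.362ms @ 69/7 + 418.118ms (6/7)
17. 5226.481ms @ 75/7 + 209.059ms (3/7)
18. 5435.54ms @ 78/7 + 209.059ms (3/7)
19. 5644.599ms @ 81/7 + 209.059ms (3/7)

note 13 onset = 17/2b = 4146.341ms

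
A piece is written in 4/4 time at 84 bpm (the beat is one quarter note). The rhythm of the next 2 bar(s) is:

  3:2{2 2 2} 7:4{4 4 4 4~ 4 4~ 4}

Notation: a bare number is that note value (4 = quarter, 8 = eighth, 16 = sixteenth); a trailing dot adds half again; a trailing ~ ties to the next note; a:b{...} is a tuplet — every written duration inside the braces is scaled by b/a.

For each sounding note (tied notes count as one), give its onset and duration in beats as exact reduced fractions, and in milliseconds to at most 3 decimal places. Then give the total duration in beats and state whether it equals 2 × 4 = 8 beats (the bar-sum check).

1) 0.0ms=0b +952.381ms=4/3b
2) 952.381ms=4/3b +952.381ms=4/3b
3) 1904.762ms=8/3b +952.381ms=4/3b
4) 2857.143ms=4b +408.163ms=4/7b
5) 3265.306ms=32/7b +408.163ms=4/7b
6) 3673.469ms=36/7b +408.163ms=4/7b
7) 4081.633ms=40/7b +816.327ms=8/7b
8) 4897.959ms=48/7b +816.327ms=8/7b
Σ=8b of 8 (84bpm 4/4) — PASS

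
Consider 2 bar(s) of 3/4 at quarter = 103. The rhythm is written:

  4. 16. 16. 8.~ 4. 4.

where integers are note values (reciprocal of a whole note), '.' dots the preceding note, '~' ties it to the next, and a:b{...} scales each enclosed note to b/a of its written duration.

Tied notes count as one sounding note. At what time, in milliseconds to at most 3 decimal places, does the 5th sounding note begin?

1. 0.0ms @ 0 + 873.786ms (3/2)
2. 873.786ms @ 3/2 + 218.447ms (3/8)
3. 1092.233ms @ 15/8 + 218.447ms (3/8)
4. 1310.68ms @ 9/4 + 1310.68ms (9/4)
5. 2621.359ms @ 9/2 + 873.786ms (3/2)

note 5 onset = 9/2b = 2621.359ms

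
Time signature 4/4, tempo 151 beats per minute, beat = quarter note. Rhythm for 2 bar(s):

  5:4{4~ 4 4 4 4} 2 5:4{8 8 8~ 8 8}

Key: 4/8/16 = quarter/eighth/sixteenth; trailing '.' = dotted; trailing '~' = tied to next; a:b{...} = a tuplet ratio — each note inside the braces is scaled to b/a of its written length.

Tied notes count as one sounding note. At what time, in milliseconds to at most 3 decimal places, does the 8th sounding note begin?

note 8 onset = 34/5b = 2701.987ms

1. 0.0ms @ 0 + 635.762ms (8/5)
2. 635.762ms @ 8/5 + 317.881ms (4/5)
3. 953.642ms @ 12/5 + 317.881ms (4/5)
4. 1271.523ms @ 16/5 + 317.881ms (4/5)
5. 1589.404ms @ 4 + 794.702ms (2)
6. 2384.106ms @ 6 + 158.94ms (2/5)
7. 2543.046ms @ 32/5 + 158.94ms (2/5)
8. 2701.987ms @ 34/5 + 317.881ms (4/5)
9. 3019.868ms @ 38/5 + 158.94ms (2/5)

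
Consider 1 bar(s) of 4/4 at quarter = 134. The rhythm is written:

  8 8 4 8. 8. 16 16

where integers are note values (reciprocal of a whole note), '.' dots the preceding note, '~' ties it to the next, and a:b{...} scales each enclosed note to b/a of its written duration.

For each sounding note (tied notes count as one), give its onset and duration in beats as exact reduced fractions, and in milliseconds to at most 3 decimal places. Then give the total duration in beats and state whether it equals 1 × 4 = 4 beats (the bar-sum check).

1) 0.0ms=0b +223.881ms=1/2b
2) 223.881ms=1/2b +223.881ms=1/2b
3) 447.761ms=1b +447.761ms=1b
4) 895.522ms=2b +335.821ms=3/4b
5) 1231.343ms=11/4b +335.821ms=3/4b
6) 1567.164ms=7/2b +111.94ms=1/4b
7) 1679.104ms=15/4b +111.94ms=1/4b
Σ=4b of 4 (134bpm 4/4) — PASS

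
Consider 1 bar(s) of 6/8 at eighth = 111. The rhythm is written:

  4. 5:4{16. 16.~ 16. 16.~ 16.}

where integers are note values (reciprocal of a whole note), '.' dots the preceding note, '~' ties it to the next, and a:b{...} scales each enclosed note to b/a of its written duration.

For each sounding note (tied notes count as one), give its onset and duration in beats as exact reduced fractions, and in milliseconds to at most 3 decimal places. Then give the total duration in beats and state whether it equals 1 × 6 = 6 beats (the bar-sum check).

1) 0.0ms=0b +1621.622ms=3b
2) 1621.622ms=3b +324.324ms=3/5b
3) 1945.946ms=18/5b +648.649ms=6/5b
4) 2594.595ms=24/5b +648.649ms=6/5b
Σ=6b of 6 (111bpm 6/8) — PASS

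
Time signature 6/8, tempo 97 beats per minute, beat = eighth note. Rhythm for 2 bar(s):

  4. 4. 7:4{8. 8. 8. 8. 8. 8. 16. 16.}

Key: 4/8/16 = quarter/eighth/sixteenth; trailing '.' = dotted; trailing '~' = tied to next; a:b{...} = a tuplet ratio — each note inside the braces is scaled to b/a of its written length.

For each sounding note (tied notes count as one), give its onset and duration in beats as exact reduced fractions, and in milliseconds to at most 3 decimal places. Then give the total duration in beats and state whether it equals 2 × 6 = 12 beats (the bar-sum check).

1) 0.0ms=0b +1855.67ms=3b
2) 1855.67ms=3b +1855.67ms=3b
3) 3711.34ms=6b +530.191ms=6/7b
4) 4241.532ms=48/7b +530.191ms=6/7b
5) 4771.723ms=54/7b +530.191ms=6/7b
6) 5301.915ms=60/7b +530.191ms=6/7b
7) 5832.106ms=66/7b +530.191ms=6/7b
8) 6362.297ms=72/7b +530.191ms=6/7b
9) 6892.489ms=78/7b +265.096ms=3/7b
10) 7157.585ms=81/7b +265.096ms=3/7b
Σ=12b of 12 (97bpm 6/8) — PASS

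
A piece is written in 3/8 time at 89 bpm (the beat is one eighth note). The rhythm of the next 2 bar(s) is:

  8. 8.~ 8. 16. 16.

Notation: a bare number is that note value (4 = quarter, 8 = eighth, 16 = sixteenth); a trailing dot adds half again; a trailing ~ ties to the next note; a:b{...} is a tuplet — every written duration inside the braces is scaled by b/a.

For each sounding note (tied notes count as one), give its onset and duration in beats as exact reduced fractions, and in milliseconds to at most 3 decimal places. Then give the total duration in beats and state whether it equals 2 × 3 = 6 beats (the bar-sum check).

1) 0.0ms=0b +1011.236ms=3/2b
2) 1011.236ms=3/2b +2022.472ms=3b
3) 3033.708ms=9/2b +505.618ms=3/4b
4) 3539.326ms=21/4b +505.618ms=3/4b
Σ=6b of 6 (89bpm 3/8) — PASS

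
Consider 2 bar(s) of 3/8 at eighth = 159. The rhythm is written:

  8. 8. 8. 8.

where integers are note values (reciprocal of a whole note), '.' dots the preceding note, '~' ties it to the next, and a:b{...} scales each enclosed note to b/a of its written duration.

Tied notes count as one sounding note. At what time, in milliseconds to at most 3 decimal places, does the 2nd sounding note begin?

1. 0.0ms @ 0 + 566.038ms (3/2)
2. 566.038ms @ 3/2 + 566.038ms (3/2)
3. 1132.075ms @ 3 + 566.038ms (3/2)
4. 1698.113ms @ 9/2 + 566.038ms (3/2)

note 2 onset = 3/2b = 566.038ms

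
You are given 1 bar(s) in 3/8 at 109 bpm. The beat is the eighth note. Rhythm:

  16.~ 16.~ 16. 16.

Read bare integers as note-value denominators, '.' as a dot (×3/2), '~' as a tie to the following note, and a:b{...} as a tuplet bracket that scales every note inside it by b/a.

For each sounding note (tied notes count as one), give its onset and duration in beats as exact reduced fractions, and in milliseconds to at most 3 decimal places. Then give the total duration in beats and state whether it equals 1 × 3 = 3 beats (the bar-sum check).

1) 0.0ms=0b +1238.532ms=9/4b
2) 1238.532ms=9/4b +412.844ms=3/4b
Σ=3b of 3 (109bpm 3/8) — PASS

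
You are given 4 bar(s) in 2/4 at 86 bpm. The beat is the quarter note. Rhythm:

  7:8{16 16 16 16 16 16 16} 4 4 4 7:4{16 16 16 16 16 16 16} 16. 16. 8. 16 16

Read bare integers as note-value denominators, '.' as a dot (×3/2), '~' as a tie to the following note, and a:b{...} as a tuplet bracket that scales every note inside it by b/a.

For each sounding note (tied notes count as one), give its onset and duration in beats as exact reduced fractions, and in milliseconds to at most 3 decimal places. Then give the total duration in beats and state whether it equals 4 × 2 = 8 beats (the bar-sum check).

1) 0.0ms=0b +199.336ms=2/7b
2) 199.336ms=2/7b +199.336ms=2/7b
3) 398.671ms=4/7b +199.336ms=2/7b
4) 598.007ms=6/7b +199.336ms=2/7b
5) 797.342ms=8/7b +199.336ms=2/7b
6) 996.678ms=10/7b +199.336ms=2/7b
7) 1196.013ms=12/7b +199.336ms=2/7b
8) 1395.349ms=2b +697.674ms=1b
9) 2093.023ms=3b +697.674ms=1b
10) 2790.698ms=4b +697.674ms=1b
11) 3488.372ms=5b +99.668ms=1/7b
12) 3588.04ms=36/7b +99.668ms=1/7b
13) 3687.708ms=37/7b +99.668ms=1/7b
14) 3787.375ms=38/7b +99.668ms=1/7b
15) 3887.043ms=39/7b +99.668ms=1/7b
16) 3986.711ms=40/7b +99.668ms=1/7b
17) 4086.379ms=41/7b +99.668ms=1/7b
18) 4186.047ms=6b +261.628ms=3/8b
19) 4447.674ms=51/8b +261.628ms=3/8b
20) 4709.302ms=27/4b +523.256ms=3/4b
21) 5232.558ms=15/2b +174.419ms=1/4b
22) 5406.977ms=31/4b +174.419ms=1/4b
Σ=8b of 8 (86bpm 2/4) — PASS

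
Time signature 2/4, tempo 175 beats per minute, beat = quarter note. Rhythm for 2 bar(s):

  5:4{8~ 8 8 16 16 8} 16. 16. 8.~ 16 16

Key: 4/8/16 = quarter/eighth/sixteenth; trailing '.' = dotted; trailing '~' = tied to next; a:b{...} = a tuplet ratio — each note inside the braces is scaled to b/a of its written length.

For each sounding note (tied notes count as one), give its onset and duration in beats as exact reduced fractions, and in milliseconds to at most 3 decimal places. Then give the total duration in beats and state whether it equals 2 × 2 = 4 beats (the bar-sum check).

1) 0.0ms=0b +274.286ms=4/5b
2) 274.286ms=4/5b +137.143ms=2/5b
3) 411.429ms=6/5b +68.571ms=1/5b
4) 480.0ms=7/5b +68.571ms=1/5b
5) 548.571ms=8/5b +137.143ms=2/5b
6) 685.714ms=2b +128.571ms=3/8b
7) 814.286ms=19/8b +128.571ms=3/8b
8) 942.857ms=11/4b +342.857ms=1b
9) 1285.714ms=15/4b +85.714ms=1/4b
Σ=4b of 4 (175bpm 2/4) — PASS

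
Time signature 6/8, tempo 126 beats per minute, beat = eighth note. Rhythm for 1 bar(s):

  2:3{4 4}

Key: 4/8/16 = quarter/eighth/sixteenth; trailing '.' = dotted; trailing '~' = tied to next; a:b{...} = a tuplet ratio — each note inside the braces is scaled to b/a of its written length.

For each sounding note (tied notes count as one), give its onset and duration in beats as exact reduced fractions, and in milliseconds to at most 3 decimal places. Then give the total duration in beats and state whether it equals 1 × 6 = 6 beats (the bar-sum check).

1) 0.0ms=0b +1428.571ms=3b
2) 1428.571ms=3b +1428.571ms=3b
Σ=6b of 6 (126bpm 6/8) — PASS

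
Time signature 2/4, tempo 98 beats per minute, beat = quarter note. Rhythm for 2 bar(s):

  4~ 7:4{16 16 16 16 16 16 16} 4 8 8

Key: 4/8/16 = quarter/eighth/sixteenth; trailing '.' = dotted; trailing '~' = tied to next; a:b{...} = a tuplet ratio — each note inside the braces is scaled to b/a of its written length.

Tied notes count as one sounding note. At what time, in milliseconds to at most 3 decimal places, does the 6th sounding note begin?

note 6 onset = 12/7b = 1049.563ms

1. 0.0ms @ 0 + 699.708ms (8/7)
2. 699.708ms @ 8/7 + 87.464ms (1/7)
3. 787.172ms @ 9/7 + 87.464ms (1/7)
4. 874.636ms @ 10/7 + 87.464ms (1/7)
5. 962.099ms @ 11/7 + 87.464ms (1/7)
6. 1049.563ms @ 12/7 + 87.464ms (1/7)
7. 1137.026ms @ 13/7 + 87.464ms (1/7)
8. 1224.49ms @ 2 + 612.245ms (1)
9. 1836.735ms @ 3 + 306.122ms (1/2)
10. 2142.857ms @ 7/2 + 306.122ms (1/2)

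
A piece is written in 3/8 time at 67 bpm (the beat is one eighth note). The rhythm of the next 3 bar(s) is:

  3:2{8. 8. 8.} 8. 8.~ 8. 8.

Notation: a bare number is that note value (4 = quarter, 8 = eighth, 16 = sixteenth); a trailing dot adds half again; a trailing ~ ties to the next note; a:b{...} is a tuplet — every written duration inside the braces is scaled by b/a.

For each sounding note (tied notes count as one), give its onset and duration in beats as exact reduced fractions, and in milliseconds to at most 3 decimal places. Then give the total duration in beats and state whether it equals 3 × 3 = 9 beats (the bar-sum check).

1) 0.0ms=0b +895.522ms=1b
2) 895.522ms=1b +895.522ms=1b
3) 1791.045ms=2b +895.522ms=1b
4) 2686.567ms=3b +1343.284ms=3/2b
5) 4029.851ms=9/2b +2686.567ms=3b
6) 6716.418ms=15/2b +1343.284ms=3/2b
Σ=9b of 9 (67bpm 3/8) — PASS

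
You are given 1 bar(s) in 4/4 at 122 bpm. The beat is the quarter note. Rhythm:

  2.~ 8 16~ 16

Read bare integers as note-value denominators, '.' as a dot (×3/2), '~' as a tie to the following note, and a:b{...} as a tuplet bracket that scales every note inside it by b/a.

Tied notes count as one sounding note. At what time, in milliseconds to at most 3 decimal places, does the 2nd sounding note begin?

1. 0.0ms @ 0 + 1721.311ms (7/2)
2. 1721.311ms @ 7/2 + 245.902ms (1/2)

note 2 onset = 7/2b = 1721.311ms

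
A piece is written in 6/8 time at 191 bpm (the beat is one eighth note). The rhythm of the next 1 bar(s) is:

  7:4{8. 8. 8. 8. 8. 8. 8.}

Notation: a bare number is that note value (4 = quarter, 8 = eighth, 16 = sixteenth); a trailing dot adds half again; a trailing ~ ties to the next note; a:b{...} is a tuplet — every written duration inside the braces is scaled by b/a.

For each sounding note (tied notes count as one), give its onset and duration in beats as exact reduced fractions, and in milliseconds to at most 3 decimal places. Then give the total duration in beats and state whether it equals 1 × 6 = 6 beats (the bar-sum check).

1) 0.0ms=0b +269.26ms=6/7b
2) 269.26ms=6/7b +269.26ms=6/7b
3) 538.519ms=12/7b +269.26ms=6/7b
4) 807.779ms=18/7b +269.26ms=6/7b
5) 1077.038ms=24/7b +269.26ms=6/7b
6) 1346.298ms=30/7b +269.26ms=6/7b
7) 1615.557ms=36/7b +269.26ms=6/7b
Σ=6b of 6 (191bpm 6/8) — PASS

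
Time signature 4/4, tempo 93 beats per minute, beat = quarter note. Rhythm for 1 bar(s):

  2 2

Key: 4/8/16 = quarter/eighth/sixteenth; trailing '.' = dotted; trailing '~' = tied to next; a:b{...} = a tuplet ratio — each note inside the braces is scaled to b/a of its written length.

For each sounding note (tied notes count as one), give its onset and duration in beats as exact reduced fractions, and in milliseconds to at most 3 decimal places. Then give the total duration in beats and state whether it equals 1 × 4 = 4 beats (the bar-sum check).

1) 0.0ms=0b +1290.323ms=2b
2) 1290.323ms=2b +1290.323ms=2b
Σ=4b of 4 (93bpm 4/4) — PASS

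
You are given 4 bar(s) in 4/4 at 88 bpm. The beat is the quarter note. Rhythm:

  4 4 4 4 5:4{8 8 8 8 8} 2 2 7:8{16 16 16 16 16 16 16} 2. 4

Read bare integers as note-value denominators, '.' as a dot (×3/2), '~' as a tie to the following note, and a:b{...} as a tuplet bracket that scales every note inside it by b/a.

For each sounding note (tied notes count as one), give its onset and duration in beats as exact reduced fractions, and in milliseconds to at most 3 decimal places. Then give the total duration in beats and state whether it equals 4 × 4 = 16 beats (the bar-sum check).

1) 0.0ms=0b +681.818ms=1b
2) 681.818ms=1b +681.818ms=1b
3) 1363.636ms=2b +681.818ms=1b
4) 2045.455ms=3b +681.818ms=1b
5) 2727.273ms=4b +272.727ms=2/5b
6) 3000.0ms=22/5b +272.727ms=2/5b
7) 3272.727ms=24/5b +272.727ms=2/5b
8) 3545.455ms=26/5b +272.727ms=2/5b
9) 3818.182ms=28/5b +272.727ms=2/5b
10) 4090.909ms=6b +1363.636ms=2b
11) 5454.545ms=8b +1363.636ms=2b
12) 6818.182ms=10b +194.805ms=2/7b
13) 7012.987ms=72/7b +194.805ms=2/7b
14) 7207.792ms=74/7b +194.805ms=2/7b
15) 7402.597ms=76/7b +194.805ms=2/7b
16) 7597.403ms=78/7b +194.805ms=2/7b
17) 7792.208ms=80/7b +194.805ms=2/7b
18) 7987.013ms=82/7b +194.805ms=2/7b
19) 8181.818ms=12b +2045.455ms=3b
20) 10227.273ms=15b +681.818ms=1b
Σ=16b of 16 (88bpm 4/4) — PASS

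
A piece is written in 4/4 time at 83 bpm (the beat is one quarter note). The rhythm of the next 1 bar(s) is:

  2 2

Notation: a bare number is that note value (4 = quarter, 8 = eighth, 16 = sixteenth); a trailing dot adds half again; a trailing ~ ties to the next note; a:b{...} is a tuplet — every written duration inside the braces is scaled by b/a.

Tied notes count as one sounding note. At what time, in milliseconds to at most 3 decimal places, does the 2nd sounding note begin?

note 2 onset = 2b = 1445.783ms

1. 0.0ms @ 0 + 1445.783ms (2)
2. 1445.783ms @ 2 + 1445.783ms (2)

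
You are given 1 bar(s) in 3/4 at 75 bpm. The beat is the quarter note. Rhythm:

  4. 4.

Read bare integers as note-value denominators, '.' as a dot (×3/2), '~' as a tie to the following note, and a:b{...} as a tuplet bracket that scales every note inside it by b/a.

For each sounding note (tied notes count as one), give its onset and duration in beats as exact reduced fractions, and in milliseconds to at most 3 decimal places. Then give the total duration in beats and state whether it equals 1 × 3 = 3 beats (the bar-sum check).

1) 0.0ms=0b +1200.0ms=3/2b
2) 1200.0ms=3/2b +1200.0ms=3/2b
Σ=3b of 3 (75bpm 3/4) — PASS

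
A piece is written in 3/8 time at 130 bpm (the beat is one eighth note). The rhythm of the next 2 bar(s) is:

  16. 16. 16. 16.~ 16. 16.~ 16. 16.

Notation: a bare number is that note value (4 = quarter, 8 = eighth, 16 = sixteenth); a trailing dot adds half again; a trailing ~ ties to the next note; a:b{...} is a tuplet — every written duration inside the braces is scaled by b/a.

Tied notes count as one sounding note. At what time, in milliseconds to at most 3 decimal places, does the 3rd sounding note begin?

1. 0.0ms @ 0 + 346.154ms (3/4)
2. 346.154ms @ 3/4 + 346.154ms (3/4)
3. 692.308ms @ 3/2 + 346.154ms (3/4)
4. 1038.462ms @ 9/4 + 692.308ms (3/2)
5. 1730.769ms @ 15/4 + 692.308ms (3/2)
6. 2423.077ms @ 21/4 + 346.154ms (3/4)

note 3 onset = 3/2b = 692.308ms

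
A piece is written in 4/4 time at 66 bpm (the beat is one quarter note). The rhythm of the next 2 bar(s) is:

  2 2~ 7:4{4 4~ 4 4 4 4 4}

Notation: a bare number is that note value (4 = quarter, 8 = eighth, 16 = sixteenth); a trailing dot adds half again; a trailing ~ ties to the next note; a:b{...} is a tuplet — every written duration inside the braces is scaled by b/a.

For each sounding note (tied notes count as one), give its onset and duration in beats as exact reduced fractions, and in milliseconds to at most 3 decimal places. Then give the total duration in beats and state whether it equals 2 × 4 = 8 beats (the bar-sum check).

1) 0.0ms=0b +1818.182ms=2b
2) 1818.182ms=2b +2337.662ms=18/7b
3) 4155.844ms=32/7b +1038.961ms=8/7b
4) 5194.805ms=40/7b +519.481ms=4/7b
5) 5714.286ms=44/7b +519.481ms=4/7b
6) 6233.766ms=48/7b +519.481ms=4/7b
7) 6753.247ms=52/7b +519.481ms=4/7b
Σ=8b of 8 (66bpm 4/4) — PASS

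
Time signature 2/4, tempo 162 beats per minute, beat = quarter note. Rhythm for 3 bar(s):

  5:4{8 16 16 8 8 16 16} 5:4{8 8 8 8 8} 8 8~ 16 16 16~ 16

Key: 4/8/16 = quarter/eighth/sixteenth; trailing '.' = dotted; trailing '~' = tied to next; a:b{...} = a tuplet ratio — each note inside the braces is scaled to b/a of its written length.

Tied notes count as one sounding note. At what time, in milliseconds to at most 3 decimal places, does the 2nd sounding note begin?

note 2 onset = 2/5b = 148.148ms

1. 0.0ms @ 0 + 148.148ms (2/5)
2. 148.148ms @ 2/5 + 74.074ms (1/5)
3. 222.222ms @ 3/5 + 74.074ms (1/5)
4. 296.296ms @ 4/5 + 148.148ms (2/5)
5. 444.444ms @ 6/5 + 148.148ms (2/5)
6. 592.593ms @ 8/5 + 74.074ms (1/5)
7. 666.667ms @ 9/5 + 74.074ms (1/5)
8. 740.741ms @ 2 + 148.148ms (2/5)
9. 888.889ms @ 12/5 + 148.148ms (2/5)
10. 1037.037ms @ 14/5 + 148.148ms (2/5)
11. 1185.185ms @ 16/5 + 148.148ms (2/5)
12. 1333.333ms @ 18/5 + 148.148ms (2/5)
13. 1481.481ms @ 4 + 185.185ms (1/2)
14. 1666.667ms @ 9/2 + 277.778ms (3/4)
15. 1944.444ms @ 21/4 + 92.593ms (1/4)
16. 2037.037ms @ 11/2 + 185.185ms (1/2)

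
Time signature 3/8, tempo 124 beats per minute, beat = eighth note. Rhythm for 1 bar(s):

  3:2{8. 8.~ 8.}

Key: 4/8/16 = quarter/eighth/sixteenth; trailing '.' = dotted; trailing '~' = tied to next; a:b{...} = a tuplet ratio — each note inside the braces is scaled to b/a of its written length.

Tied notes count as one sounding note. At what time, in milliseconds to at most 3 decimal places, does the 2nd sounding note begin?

1. 0.0ms @ 0 + 483.871ms (1)
2. 483.871ms @ 1 + 967.742ms (2)

note 2 onset = 1b = 483.871ms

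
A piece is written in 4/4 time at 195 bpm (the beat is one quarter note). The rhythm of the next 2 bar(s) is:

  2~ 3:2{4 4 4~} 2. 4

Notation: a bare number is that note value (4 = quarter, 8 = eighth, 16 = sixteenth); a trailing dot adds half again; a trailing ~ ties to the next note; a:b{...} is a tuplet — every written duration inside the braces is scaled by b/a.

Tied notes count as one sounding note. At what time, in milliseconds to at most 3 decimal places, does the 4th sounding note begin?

note 4 onset = 7b = 2153.846ms

1. 0.0ms @ 0 + 820.513ms (8/3)
2. 820.513ms @ 8/3 + 205.128ms (2/3)
3. 1025.641ms @ 10/3 + 1128.205ms (11/3)
4. 2153.846ms @ 7 + 307.692ms (1)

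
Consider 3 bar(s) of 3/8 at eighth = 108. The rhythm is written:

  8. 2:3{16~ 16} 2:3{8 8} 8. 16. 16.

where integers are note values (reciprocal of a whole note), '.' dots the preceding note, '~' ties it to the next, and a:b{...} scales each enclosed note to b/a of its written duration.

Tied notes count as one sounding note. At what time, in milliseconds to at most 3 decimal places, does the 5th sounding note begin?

note 5 onset = 6b = 3333.333ms

1. 0.0ms @ 0 + 833.333ms (3/2)
2. 833.333ms @ 3/2 + 833.333ms (3/2)
3. 1666.667ms @ 3 + 833.333ms (3/2)
4. 2500.0ms @ 9/2 + 833.333ms (3/2)
5. 3333.333ms @ 6 + 833.333ms (3/2)
6. 4166.667ms @ 15/2 + 416.667ms (3/4)
7. 4583.333ms @ 33/4 + 416.667ms (3/4)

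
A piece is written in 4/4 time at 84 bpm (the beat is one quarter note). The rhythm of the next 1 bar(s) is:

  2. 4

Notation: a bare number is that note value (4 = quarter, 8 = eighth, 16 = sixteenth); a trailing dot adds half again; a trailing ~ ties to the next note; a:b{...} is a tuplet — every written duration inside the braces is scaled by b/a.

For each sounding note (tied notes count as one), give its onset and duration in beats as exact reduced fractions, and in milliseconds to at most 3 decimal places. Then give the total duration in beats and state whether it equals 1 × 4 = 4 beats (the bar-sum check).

1) 0.0ms=0b +2142.857ms=3b
2) 2142.857ms=3b +714.286ms=1b
Σ=4b of 4 (84bpm 4/4) — PASS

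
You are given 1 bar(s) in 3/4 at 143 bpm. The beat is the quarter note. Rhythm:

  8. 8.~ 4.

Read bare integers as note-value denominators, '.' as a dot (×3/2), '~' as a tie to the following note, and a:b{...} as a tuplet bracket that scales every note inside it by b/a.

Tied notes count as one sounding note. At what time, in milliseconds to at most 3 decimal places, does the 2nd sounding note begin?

1. 0.0ms @ 0 + 314.685ms (3/4)
2. 314.685ms @ 3/4 + 944.056ms (9/4)

note 2 onset = 3/4b = 314.685ms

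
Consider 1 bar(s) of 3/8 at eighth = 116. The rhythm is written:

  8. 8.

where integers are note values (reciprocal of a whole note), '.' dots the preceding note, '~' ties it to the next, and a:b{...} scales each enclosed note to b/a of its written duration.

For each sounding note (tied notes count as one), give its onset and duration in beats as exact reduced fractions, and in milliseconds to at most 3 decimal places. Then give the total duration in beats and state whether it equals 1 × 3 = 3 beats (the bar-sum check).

1) 0.0ms=0b +775.862ms=3/2b
2) 775.862ms=3/2b +775.862ms=3/2b
Σ=3b of 3 (116bpm 3/8) — PASS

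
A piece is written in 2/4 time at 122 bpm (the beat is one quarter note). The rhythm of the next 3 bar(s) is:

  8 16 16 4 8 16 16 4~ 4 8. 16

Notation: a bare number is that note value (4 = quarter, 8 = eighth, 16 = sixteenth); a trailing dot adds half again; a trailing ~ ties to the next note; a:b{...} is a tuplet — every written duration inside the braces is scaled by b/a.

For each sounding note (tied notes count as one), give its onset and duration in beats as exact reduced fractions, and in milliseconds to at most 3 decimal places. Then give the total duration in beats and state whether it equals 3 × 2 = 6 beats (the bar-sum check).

1) 0.0ms=0b +245.902ms=1/2b
2) 245.902ms=1/2b +122.951ms=1/4b
3) 368.852ms=3/4b +122.951ms=1/4b
4) 491.803ms=1b +491.803ms=1b
5) 983.607ms=2b +245.902ms=1/2b
6) 1229.508ms=5/2b +122.951ms=1/4b
7) 1352.459ms=11/4b +122.951ms=1/4b
8) 1475.41ms=3b +983.607ms=2b
9) 2459.016ms=5b +368.852ms=3/4b
10) 2827.869ms=23/4b +122.951ms=1/4b
Σ=6b of 6 (122bpm 2/4) — PASS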